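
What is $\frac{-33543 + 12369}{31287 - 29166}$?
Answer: $- \frac{7058}{707} \approx -9.983$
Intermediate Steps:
$\frac{-33543 + 12369}{31287 - 29166} = - \frac{21174}{2121} = \left(-21174\right) \frac{1}{2121} = - \frac{7058}{707}$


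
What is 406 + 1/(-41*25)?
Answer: 416149/1025 ≈ 406.00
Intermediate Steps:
406 + 1/(-41*25) = 406 + 1/(-1025) = 406 - 1/1025 = 416149/1025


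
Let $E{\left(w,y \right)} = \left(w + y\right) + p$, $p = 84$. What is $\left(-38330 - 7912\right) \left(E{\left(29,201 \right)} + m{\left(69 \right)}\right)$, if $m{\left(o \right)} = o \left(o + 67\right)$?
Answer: $-448454916$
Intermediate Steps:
$E{\left(w,y \right)} = 84 + w + y$ ($E{\left(w,y \right)} = \left(w + y\right) + 84 = 84 + w + y$)
$m{\left(o \right)} = o \left(67 + o\right)$
$\left(-38330 - 7912\right) \left(E{\left(29,201 \right)} + m{\left(69 \right)}\right) = \left(-38330 - 7912\right) \left(\left(84 + 29 + 201\right) + 69 \left(67 + 69\right)\right) = - 46242 \left(314 + 69 \cdot 136\right) = - 46242 \left(314 + 9384\right) = \left(-46242\right) 9698 = -448454916$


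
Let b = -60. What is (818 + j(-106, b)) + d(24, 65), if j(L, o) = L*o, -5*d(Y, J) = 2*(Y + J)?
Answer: 35712/5 ≈ 7142.4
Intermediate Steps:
d(Y, J) = -2*J/5 - 2*Y/5 (d(Y, J) = -2*(Y + J)/5 = -2*(J + Y)/5 = -(2*J + 2*Y)/5 = -2*J/5 - 2*Y/5)
(818 + j(-106, b)) + d(24, 65) = (818 - 106*(-60)) + (-⅖*65 - ⅖*24) = (818 + 6360) + (-26 - 48/5) = 7178 - 178/5 = 35712/5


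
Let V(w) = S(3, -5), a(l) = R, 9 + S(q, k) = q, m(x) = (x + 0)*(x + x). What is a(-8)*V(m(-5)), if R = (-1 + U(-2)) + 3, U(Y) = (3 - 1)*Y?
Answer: 12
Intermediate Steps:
m(x) = 2*x² (m(x) = x*(2*x) = 2*x²)
U(Y) = 2*Y
R = -2 (R = (-1 + 2*(-2)) + 3 = (-1 - 4) + 3 = -5 + 3 = -2)
S(q, k) = -9 + q
a(l) = -2
V(w) = -6 (V(w) = -9 + 3 = -6)
a(-8)*V(m(-5)) = -2*(-6) = 12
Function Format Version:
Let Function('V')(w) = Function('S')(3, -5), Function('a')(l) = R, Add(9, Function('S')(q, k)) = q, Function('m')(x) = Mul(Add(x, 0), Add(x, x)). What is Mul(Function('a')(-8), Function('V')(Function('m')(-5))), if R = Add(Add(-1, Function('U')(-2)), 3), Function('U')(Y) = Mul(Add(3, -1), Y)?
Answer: 12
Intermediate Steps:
Function('m')(x) = Mul(2, Pow(x, 2)) (Function('m')(x) = Mul(x, Mul(2, x)) = Mul(2, Pow(x, 2)))
Function('U')(Y) = Mul(2, Y)
R = -2 (R = Add(Add(-1, Mul(2, -2)), 3) = Add(Add(-1, -4), 3) = Add(-5, 3) = -2)
Function('S')(q, k) = Add(-9, q)
Function('a')(l) = -2
Function('V')(w) = -6 (Function('V')(w) = Add(-9, 3) = -6)
Mul(Function('a')(-8), Function('V')(Function('m')(-5))) = Mul(-2, -6) = 12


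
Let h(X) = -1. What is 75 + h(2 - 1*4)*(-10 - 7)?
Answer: 92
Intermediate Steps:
75 + h(2 - 1*4)*(-10 - 7) = 75 - (-10 - 7) = 75 - 1*(-17) = 75 + 17 = 92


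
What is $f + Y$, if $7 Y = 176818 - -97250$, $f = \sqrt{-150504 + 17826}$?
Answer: $\frac{274068}{7} + 27 i \sqrt{182} \approx 39153.0 + 364.25 i$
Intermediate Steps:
$f = 27 i \sqrt{182}$ ($f = \sqrt{-132678} = 27 i \sqrt{182} \approx 364.25 i$)
$Y = \frac{274068}{7}$ ($Y = \frac{176818 - -97250}{7} = \frac{176818 + 97250}{7} = \frac{1}{7} \cdot 274068 = \frac{274068}{7} \approx 39153.0$)
$f + Y = 27 i \sqrt{182} + \frac{274068}{7} = \frac{274068}{7} + 27 i \sqrt{182}$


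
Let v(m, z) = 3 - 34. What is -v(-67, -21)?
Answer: 31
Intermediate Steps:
v(m, z) = -31
-v(-67, -21) = -1*(-31) = 31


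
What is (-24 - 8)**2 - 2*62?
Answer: 900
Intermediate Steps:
(-24 - 8)**2 - 2*62 = (-32)**2 - 124 = 1024 - 124 = 900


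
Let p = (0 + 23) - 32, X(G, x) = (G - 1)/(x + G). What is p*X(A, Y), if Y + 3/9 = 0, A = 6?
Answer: -135/17 ≈ -7.9412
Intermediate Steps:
Y = -1/3 (Y = -1/3 + 0 = -1/3 ≈ -0.33333)
X(G, x) = (-1 + G)/(G + x)
p = -9 (p = 23 - 32 = -9)
p*X(A, Y) = -9*(-1 + 6)/(6 - 1/3) = -9*5/17/3 = -27*5/17 = -9*15/17 = -135/17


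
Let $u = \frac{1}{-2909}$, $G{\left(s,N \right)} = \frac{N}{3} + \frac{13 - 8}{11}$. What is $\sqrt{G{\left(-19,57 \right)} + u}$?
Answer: $\frac{\sqrt{19919857485}}{31999} \approx 4.4107$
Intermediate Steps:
$G{\left(s,N \right)} = \frac{5}{11} + \frac{N}{3}$ ($G{\left(s,N \right)} = N \frac{1}{3} + 5 \cdot \frac{1}{11} = \frac{N}{3} + \frac{5}{11} = \frac{5}{11} + \frac{N}{3}$)
$u = - \frac{1}{2909} \approx -0.00034376$
$\sqrt{G{\left(-19,57 \right)} + u} = \sqrt{\left(\frac{5}{11} + \frac{1}{3} \cdot 57\right) - \frac{1}{2909}} = \sqrt{\left(\frac{5}{11} + 19\right) - \frac{1}{2909}} = \sqrt{\frac{214}{11} - \frac{1}{2909}} = \sqrt{\frac{622515}{31999}} = \frac{\sqrt{19919857485}}{31999}$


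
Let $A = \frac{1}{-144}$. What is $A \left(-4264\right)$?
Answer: $\frac{533}{18} \approx 29.611$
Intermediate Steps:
$A = - \frac{1}{144} \approx -0.0069444$
$A \left(-4264\right) = \left(- \frac{1}{144}\right) \left(-4264\right) = \frac{533}{18}$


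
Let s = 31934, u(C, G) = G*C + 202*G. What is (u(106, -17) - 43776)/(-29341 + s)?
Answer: -49012/2593 ≈ -18.902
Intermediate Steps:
u(C, G) = 202*G + C*G (u(C, G) = C*G + 202*G = 202*G + C*G)
(u(106, -17) - 43776)/(-29341 + s) = (-17*(202 + 106) - 43776)/(-29341 + 31934) = (-17*308 - 43776)/2593 = (-5236 - 43776)*(1/2593) = -49012*1/2593 = -49012/2593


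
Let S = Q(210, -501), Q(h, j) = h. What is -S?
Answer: -210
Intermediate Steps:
S = 210
-S = -1*210 = -210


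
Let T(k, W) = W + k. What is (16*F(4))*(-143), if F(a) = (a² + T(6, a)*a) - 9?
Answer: -107536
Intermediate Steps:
F(a) = -9 + a² + a*(6 + a) (F(a) = (a² + (a + 6)*a) - 9 = (a² + (6 + a)*a) - 9 = (a² + a*(6 + a)) - 9 = -9 + a² + a*(6 + a))
(16*F(4))*(-143) = (16*(-9 + 4² + 4*(6 + 4)))*(-143) = (16*(-9 + 16 + 4*10))*(-143) = (16*(-9 + 16 + 40))*(-143) = (16*47)*(-143) = 752*(-143) = -107536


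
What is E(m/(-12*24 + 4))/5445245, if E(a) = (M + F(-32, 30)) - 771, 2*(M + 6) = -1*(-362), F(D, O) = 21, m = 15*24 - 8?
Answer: -115/1089049 ≈ -0.00010560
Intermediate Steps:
m = 352 (m = 360 - 8 = 352)
M = 175 (M = -6 + (-1*(-362))/2 = -6 + (½)*362 = -6 + 181 = 175)
E(a) = -575 (E(a) = (175 + 21) - 771 = 196 - 771 = -575)
E(m/(-12*24 + 4))/5445245 = -575/5445245 = -575*1/5445245 = -115/1089049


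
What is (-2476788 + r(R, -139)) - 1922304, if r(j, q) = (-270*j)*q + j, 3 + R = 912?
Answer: 29716587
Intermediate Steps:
R = 909 (R = -3 + 912 = 909)
r(j, q) = j - 270*j*q (r(j, q) = -270*j*q + j = j - 270*j*q)
(-2476788 + r(R, -139)) - 1922304 = (-2476788 + 909*(1 - 270*(-139))) - 1922304 = (-2476788 + 909*(1 + 37530)) - 1922304 = (-2476788 + 909*37531) - 1922304 = (-2476788 + 34115679) - 1922304 = 31638891 - 1922304 = 29716587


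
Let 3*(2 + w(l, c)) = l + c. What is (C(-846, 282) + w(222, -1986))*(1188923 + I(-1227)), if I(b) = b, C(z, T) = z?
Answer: -1705531456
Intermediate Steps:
w(l, c) = -2 + c/3 + l/3 (w(l, c) = -2 + (l + c)/3 = -2 + (c + l)/3 = -2 + (c/3 + l/3) = -2 + c/3 + l/3)
(C(-846, 282) + w(222, -1986))*(1188923 + I(-1227)) = (-846 + (-2 + (⅓)*(-1986) + (⅓)*222))*(1188923 - 1227) = (-846 + (-2 - 662 + 74))*1187696 = (-846 - 590)*1187696 = -1436*1187696 = -1705531456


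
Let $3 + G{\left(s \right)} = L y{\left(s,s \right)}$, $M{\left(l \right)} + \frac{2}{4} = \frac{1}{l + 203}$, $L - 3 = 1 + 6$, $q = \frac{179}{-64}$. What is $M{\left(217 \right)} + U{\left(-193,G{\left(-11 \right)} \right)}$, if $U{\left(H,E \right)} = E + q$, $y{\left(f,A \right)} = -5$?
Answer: $- \frac{378299}{6720} \approx -56.294$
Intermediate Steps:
$q = - \frac{179}{64}$ ($q = 179 \left(- \frac{1}{64}\right) = - \frac{179}{64} \approx -2.7969$)
$L = 10$ ($L = 3 + \left(1 + 6\right) = 3 + 7 = 10$)
$M{\left(l \right)} = - \frac{1}{2} + \frac{1}{203 + l}$ ($M{\left(l \right)} = - \frac{1}{2} + \frac{1}{l + 203} = - \frac{1}{2} + \frac{1}{203 + l}$)
$G{\left(s \right)} = -53$ ($G{\left(s \right)} = -3 + 10 \left(-5\right) = -3 - 50 = -53$)
$U{\left(H,E \right)} = - \frac{179}{64} + E$ ($U{\left(H,E \right)} = E - \frac{179}{64} = - \frac{179}{64} + E$)
$M{\left(217 \right)} + U{\left(-193,G{\left(-11 \right)} \right)} = \frac{-201 - 217}{2 \left(203 + 217\right)} - \frac{3571}{64} = \frac{-201 - 217}{2 \cdot 420} - \frac{3571}{64} = \frac{1}{2} \cdot \frac{1}{420} \left(-418\right) - \frac{3571}{64} = - \frac{209}{420} - \frac{3571}{64} = - \frac{378299}{6720}$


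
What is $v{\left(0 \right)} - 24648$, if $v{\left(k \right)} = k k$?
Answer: $-24648$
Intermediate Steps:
$v{\left(k \right)} = k^{2}$
$v{\left(0 \right)} - 24648 = 0^{2} - 24648 = 0 - 24648 = -24648$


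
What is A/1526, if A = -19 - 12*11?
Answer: -151/1526 ≈ -0.098951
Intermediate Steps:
A = -151 (A = -19 - 132 = -151)
A/1526 = -151/1526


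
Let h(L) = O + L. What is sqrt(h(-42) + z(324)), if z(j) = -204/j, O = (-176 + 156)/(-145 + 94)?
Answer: I*sqrt(988737)/153 ≈ 6.499*I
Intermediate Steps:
O = 20/51 (O = -20/(-51) = -20*(-1/51) = 20/51 ≈ 0.39216)
h(L) = 20/51 + L
sqrt(h(-42) + z(324)) = sqrt((20/51 - 42) - 204/324) = sqrt(-2122/51 - 204*1/324) = sqrt(-2122/51 - 17/27) = sqrt(-19387/459) = I*sqrt(988737)/153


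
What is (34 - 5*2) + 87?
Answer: 111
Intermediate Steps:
(34 - 5*2) + 87 = (34 - 10) + 87 = 24 + 87 = 111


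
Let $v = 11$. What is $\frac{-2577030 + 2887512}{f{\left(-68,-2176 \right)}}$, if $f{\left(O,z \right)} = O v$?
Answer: $- \frac{155241}{374} \approx -415.08$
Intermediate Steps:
$f{\left(O,z \right)} = 11 O$ ($f{\left(O,z \right)} = O 11 = 11 O$)
$\frac{-2577030 + 2887512}{f{\left(-68,-2176 \right)}} = \frac{-2577030 + 2887512}{11 \left(-68\right)} = \frac{310482}{-748} = 310482 \left(- \frac{1}{748}\right) = - \frac{155241}{374}$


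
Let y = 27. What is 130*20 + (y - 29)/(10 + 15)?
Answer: 64998/25 ≈ 2599.9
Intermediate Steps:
130*20 + (y - 29)/(10 + 15) = 130*20 + (27 - 29)/(10 + 15) = 2600 - 2/25 = 64998/25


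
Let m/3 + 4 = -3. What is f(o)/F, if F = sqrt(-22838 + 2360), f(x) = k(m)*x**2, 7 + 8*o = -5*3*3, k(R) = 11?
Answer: -1859*I*sqrt(20478)/81912 ≈ -3.2477*I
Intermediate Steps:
m = -21 (m = -12 + 3*(-3) = -12 - 9 = -21)
o = -13/2 (o = -7/8 + (-5*3*3)/8 = -7/8 + (-15*3)/8 = -7/8 + (1/8)*(-45) = -7/8 - 45/8 = -13/2 ≈ -6.5000)
f(x) = 11*x**2
F = I*sqrt(20478) (F = sqrt(-20478) = I*sqrt(20478) ≈ 143.1*I)
f(o)/F = (11*(-13/2)**2)/((I*sqrt(20478))) = (11*(169/4))*(-I*sqrt(20478)/20478) = 1859*(-I*sqrt(20478)/20478)/4 = -1859*I*sqrt(20478)/81912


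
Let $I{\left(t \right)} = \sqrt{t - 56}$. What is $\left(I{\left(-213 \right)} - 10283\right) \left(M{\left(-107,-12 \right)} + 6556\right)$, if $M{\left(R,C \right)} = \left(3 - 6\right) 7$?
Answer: $-67199405 + 6535 i \sqrt{269} \approx -6.7199 \cdot 10^{7} + 1.0718 \cdot 10^{5} i$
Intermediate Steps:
$M{\left(R,C \right)} = -21$ ($M{\left(R,C \right)} = \left(-3\right) 7 = -21$)
$I{\left(t \right)} = \sqrt{-56 + t}$
$\left(I{\left(-213 \right)} - 10283\right) \left(M{\left(-107,-12 \right)} + 6556\right) = \left(\sqrt{-56 - 213} - 10283\right) \left(-21 + 6556\right) = \left(\sqrt{-269} - 10283\right) 6535 = \left(i \sqrt{269} - 10283\right) 6535 = \left(-10283 + i \sqrt{269}\right) 6535 = -67199405 + 6535 i \sqrt{269}$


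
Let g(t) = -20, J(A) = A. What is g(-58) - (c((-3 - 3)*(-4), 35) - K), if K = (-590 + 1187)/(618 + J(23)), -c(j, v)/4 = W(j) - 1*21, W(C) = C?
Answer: -4531/641 ≈ -7.0686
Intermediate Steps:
c(j, v) = 84 - 4*j (c(j, v) = -4*(j - 1*21) = -4*(j - 21) = -4*(-21 + j) = 84 - 4*j)
K = 597/641 (K = (-590 + 1187)/(618 + 23) = 597/641 ≈ 0.93136)
g(-58) - (c((-3 - 3)*(-4), 35) - K) = -20 - ((84 - 4*(-3 - 3)*(-4)) - 1*597/641) = -20 - ((84 - (-24)*(-4)) - 597/641) = -20 - ((84 - 4*24) - 597/641) = -20 - ((84 - 96) - 597/641) = -20 - (-12 - 597/641) = -20 - 1*(-8289/641) = -20 + 8289/641 = -4531/641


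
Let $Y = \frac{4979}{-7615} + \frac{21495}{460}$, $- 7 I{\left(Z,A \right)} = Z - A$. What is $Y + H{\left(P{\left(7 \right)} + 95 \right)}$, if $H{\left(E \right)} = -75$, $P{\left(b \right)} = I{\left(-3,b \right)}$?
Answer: $- \frac{20264683}{700580} \approx -28.926$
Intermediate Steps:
$I{\left(Z,A \right)} = - \frac{Z}{7} + \frac{A}{7}$ ($I{\left(Z,A \right)} = - \frac{Z - A}{7} = - \frac{Z}{7} + \frac{A}{7}$)
$P{\left(b \right)} = \frac{3}{7} + \frac{b}{7}$ ($P{\left(b \right)} = \left(- \frac{1}{7}\right) \left(-3\right) + \frac{b}{7} = \frac{3}{7} + \frac{b}{7}$)
$Y = \frac{32278817}{700580}$ ($Y = 4979 \left(- \frac{1}{7615}\right) + 21495 \cdot \frac{1}{460} = - \frac{4979}{7615} + \frac{4299}{92} = \frac{32278817}{700580} \approx 46.074$)
$Y + H{\left(P{\left(7 \right)} + 95 \right)} = \frac{32278817}{700580} - 75 = - \frac{20264683}{700580}$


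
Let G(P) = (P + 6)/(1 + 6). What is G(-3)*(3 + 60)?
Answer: 27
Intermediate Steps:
G(P) = 6/7 + P/7 (G(P) = (6 + P)/7 = (6 + P)*(⅐) = 6/7 + P/7)
G(-3)*(3 + 60) = (6/7 + (⅐)*(-3))*(3 + 60) = (6/7 - 3/7)*63 = (3/7)*63 = 27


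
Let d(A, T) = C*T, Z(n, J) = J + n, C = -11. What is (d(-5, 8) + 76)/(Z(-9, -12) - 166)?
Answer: 12/187 ≈ 0.064171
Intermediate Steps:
d(A, T) = -11*T
(d(-5, 8) + 76)/(Z(-9, -12) - 166) = (-11*8 + 76)/((-12 - 9) - 166) = (-88 + 76)/(-21 - 166) = -12/(-187) = -12*(-1/187) = 12/187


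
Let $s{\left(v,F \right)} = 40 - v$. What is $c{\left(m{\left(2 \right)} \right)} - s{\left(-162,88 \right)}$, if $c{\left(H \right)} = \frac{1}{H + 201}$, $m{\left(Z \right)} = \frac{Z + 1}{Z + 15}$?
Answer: $- \frac{690823}{3420} \approx -202.0$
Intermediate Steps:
$m{\left(Z \right)} = \frac{1 + Z}{15 + Z}$
$c{\left(H \right)} = \frac{1}{201 + H}$
$c{\left(m{\left(2 \right)} \right)} - s{\left(-162,88 \right)} = \frac{1}{201 + \frac{1 + 2}{15 + 2}} - \left(40 - -162\right) = \frac{1}{201 + \frac{1}{17} \cdot 3} - \left(40 + 162\right) = \frac{1}{201 + \frac{1}{17} \cdot 3} - 202 = \frac{1}{201 + \frac{3}{17}} - 202 = \frac{1}{\frac{3420}{17}} - 202 = \frac{17}{3420} - 202 = - \frac{690823}{3420}$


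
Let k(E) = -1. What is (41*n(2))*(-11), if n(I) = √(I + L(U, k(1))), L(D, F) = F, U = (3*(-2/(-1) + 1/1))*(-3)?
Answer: -451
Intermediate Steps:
U = -27 (U = (3*(-2*(-1) + 1*1))*(-3) = (3*(2 + 1))*(-3) = (3*3)*(-3) = 9*(-3) = -27)
n(I) = √(-1 + I) (n(I) = √(I - 1) = √(-1 + I))
(41*n(2))*(-11) = (41*√(-1 + 2))*(-11) = (41*√1)*(-11) = (41*1)*(-11) = 41*(-11) = -451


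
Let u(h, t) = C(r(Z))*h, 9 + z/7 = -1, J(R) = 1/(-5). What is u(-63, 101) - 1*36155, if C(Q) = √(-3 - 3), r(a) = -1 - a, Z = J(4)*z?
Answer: -36155 - 63*I*√6 ≈ -36155.0 - 154.32*I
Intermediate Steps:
J(R) = -⅕
z = -70 (z = -63 + 7*(-1) = -63 - 7 = -70)
Z = 14 (Z = -⅕*(-70) = 14)
C(Q) = I*√6 (C(Q) = √(-6) = I*√6)
u(h, t) = I*h*√6 (u(h, t) = (I*√6)*h = I*h*√6)
u(-63, 101) - 1*36155 = I*(-63)*√6 - 1*36155 = -63*I*√6 - 36155 = -36155 - 63*I*√6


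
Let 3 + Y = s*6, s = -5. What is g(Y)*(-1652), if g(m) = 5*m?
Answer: 272580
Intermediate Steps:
Y = -33 (Y = -3 - 5*6 = -3 - 30 = -33)
g(Y)*(-1652) = (5*(-33))*(-1652) = -165*(-1652) = 272580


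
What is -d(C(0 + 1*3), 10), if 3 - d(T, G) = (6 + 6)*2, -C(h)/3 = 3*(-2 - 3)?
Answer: 21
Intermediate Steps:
C(h) = 45 (C(h) = -9*(-2 - 3) = -9*(-5) = -3*(-15) = 45)
d(T, G) = -21 (d(T, G) = 3 - (6 + 6)*2 = 3 - 12*2 = 3 - 1*24 = 3 - 24 = -21)
-d(C(0 + 1*3), 10) = -1*(-21) = 21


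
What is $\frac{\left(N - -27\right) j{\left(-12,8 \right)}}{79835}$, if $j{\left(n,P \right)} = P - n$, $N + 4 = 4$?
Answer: $\frac{108}{15967} \approx 0.0067639$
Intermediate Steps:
$N = 0$ ($N = -4 + 4 = 0$)
$\frac{\left(N - -27\right) j{\left(-12,8 \right)}}{79835} = \frac{\left(0 - -27\right) \left(8 - -12\right)}{79835} = \left(0 + 27\right) \left(8 + 12\right) \frac{1}{79835} = 27 \cdot 20 \cdot \frac{1}{79835} = 540 \cdot \frac{1}{79835} = \frac{108}{15967}$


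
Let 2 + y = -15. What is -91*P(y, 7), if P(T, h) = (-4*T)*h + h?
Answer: -43953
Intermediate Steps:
y = -17 (y = -2 - 15 = -17)
P(T, h) = h - 4*T*h (P(T, h) = -4*T*h + h = h - 4*T*h)
-91*P(y, 7) = -637*(1 - 4*(-17)) = -637*(1 + 68) = -637*69 = -91*483 = -43953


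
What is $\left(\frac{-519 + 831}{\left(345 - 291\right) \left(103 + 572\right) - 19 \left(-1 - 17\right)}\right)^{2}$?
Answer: $\frac{169}{2350089} \approx 7.1912 \cdot 10^{-5}$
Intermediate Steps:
$\left(\frac{-519 + 831}{\left(345 - 291\right) \left(103 + 572\right) - 19 \left(-1 - 17\right)}\right)^{2} = \left(\frac{312}{54 \cdot 675 - -342}\right)^{2} = \left(\frac{312}{36450 + 342}\right)^{2} = \left(\frac{312}{36792}\right)^{2} = \left(312 \cdot \frac{1}{36792}\right)^{2} = \left(\frac{13}{1533}\right)^{2} = \frac{169}{2350089}$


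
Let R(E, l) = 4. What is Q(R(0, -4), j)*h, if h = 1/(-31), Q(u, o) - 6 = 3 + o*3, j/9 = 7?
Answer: -198/31 ≈ -6.3871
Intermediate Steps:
j = 63 (j = 9*7 = 63)
Q(u, o) = 9 + 3*o (Q(u, o) = 6 + (3 + o*3) = 6 + (3 + 3*o) = 9 + 3*o)
h = -1/31 ≈ -0.032258
Q(R(0, -4), j)*h = (9 + 3*63)*(-1/31) = (9 + 189)*(-1/31) = 198*(-1/31) = -198/31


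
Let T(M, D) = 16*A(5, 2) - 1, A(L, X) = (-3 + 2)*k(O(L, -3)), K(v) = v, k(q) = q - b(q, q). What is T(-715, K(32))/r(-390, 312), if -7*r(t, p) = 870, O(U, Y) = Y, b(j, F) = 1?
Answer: -147/290 ≈ -0.50690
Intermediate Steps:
r(t, p) = -870/7 (r(t, p) = -⅐*870 = -870/7)
k(q) = -1 + q (k(q) = q - 1*1 = q - 1 = -1 + q)
A(L, X) = 4 (A(L, X) = (-3 + 2)*(-1 - 3) = -1*(-4) = 4)
T(M, D) = 63 (T(M, D) = 16*4 - 1 = 64 - 1 = 63)
T(-715, K(32))/r(-390, 312) = 63/(-870/7) = 63*(-7/870) = -147/290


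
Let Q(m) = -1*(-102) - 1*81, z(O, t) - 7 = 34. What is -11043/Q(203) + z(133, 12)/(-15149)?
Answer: -55763756/106043 ≈ -525.86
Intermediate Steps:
z(O, t) = 41 (z(O, t) = 7 + 34 = 41)
Q(m) = 21 (Q(m) = 102 - 81 = 21)
-11043/Q(203) + z(133, 12)/(-15149) = -11043/21 + 41/(-15149) = -11043*1/21 + 41*(-1/15149) = -3681/7 - 41/15149 = -55763756/106043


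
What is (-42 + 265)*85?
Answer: 18955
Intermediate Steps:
(-42 + 265)*85 = 223*85 = 18955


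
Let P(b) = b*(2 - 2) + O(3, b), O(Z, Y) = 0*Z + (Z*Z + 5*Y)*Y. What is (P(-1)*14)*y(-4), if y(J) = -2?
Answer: 112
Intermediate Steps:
O(Z, Y) = Y*(Z**2 + 5*Y) (O(Z, Y) = 0 + (Z**2 + 5*Y)*Y = 0 + Y*(Z**2 + 5*Y) = Y*(Z**2 + 5*Y))
P(b) = b*(9 + 5*b) (P(b) = b*(2 - 2) + b*(3**2 + 5*b) = b*0 + b*(9 + 5*b) = 0 + b*(9 + 5*b) = b*(9 + 5*b))
(P(-1)*14)*y(-4) = (-(9 + 5*(-1))*14)*(-2) = (-(9 - 5)*14)*(-2) = (-1*4*14)*(-2) = -4*14*(-2) = -56*(-2) = 112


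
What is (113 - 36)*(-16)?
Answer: -1232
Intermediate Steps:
(113 - 36)*(-16) = 77*(-16) = -1232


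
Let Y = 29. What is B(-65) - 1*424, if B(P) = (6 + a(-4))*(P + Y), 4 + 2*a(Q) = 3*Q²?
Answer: -1432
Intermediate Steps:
a(Q) = -2 + 3*Q²/2 (a(Q) = -2 + (3*Q²)/2 = -2 + 3*Q²/2)
B(P) = 812 + 28*P (B(P) = (6 + (-2 + (3/2)*(-4)²))*(P + 29) = (6 + (-2 + (3/2)*16))*(29 + P) = (6 + (-2 + 24))*(29 + P) = (6 + 22)*(29 + P) = 28*(29 + P) = 812 + 28*P)
B(-65) - 1*424 = (812 + 28*(-65)) - 1*424 = (812 - 1820) - 424 = -1008 - 424 = -1432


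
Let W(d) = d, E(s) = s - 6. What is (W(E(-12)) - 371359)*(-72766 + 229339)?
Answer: -58147611021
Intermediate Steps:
E(s) = -6 + s
(W(E(-12)) - 371359)*(-72766 + 229339) = ((-6 - 12) - 371359)*(-72766 + 229339) = (-18 - 371359)*156573 = -371377*156573 = -58147611021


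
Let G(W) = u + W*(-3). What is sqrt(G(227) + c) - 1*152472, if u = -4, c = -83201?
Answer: -152472 + I*sqrt(83886) ≈ -1.5247e+5 + 289.63*I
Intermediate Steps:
G(W) = -4 - 3*W (G(W) = -4 + W*(-3) = -4 - 3*W)
sqrt(G(227) + c) - 1*152472 = sqrt((-4 - 3*227) - 83201) - 1*152472 = sqrt((-4 - 681) - 83201) - 152472 = sqrt(-685 - 83201) - 152472 = sqrt(-83886) - 152472 = I*sqrt(83886) - 152472 = -152472 + I*sqrt(83886)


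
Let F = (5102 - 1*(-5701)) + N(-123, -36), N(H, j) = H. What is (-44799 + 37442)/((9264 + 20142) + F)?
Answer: -7357/40086 ≈ -0.18353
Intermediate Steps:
F = 10680 (F = (5102 - 1*(-5701)) - 123 = (5102 + 5701) - 123 = 10803 - 123 = 10680)
(-44799 + 37442)/((9264 + 20142) + F) = (-44799 + 37442)/((9264 + 20142) + 10680) = -7357/(29406 + 10680) = -7357/40086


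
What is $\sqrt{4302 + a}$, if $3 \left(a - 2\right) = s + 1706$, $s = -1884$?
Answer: $\frac{\sqrt{38202}}{3} \approx 65.151$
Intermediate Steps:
$a = - \frac{172}{3}$ ($a = 2 + \frac{-1884 + 1706}{3} = 2 + \frac{1}{3} \left(-178\right) = 2 - \frac{178}{3} = - \frac{172}{3} \approx -57.333$)
$\sqrt{4302 + a} = \sqrt{4302 - \frac{172}{3}} = \sqrt{\frac{12734}{3}} = \frac{\sqrt{38202}}{3}$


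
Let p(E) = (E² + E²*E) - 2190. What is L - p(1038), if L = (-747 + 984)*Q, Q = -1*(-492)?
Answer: -1119345522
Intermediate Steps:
Q = 492
p(E) = -2190 + E² + E³ (p(E) = (E² + E³) - 2190 = -2190 + E² + E³)
L = 116604 (L = (-747 + 984)*492 = 237*492 = 116604)
L - p(1038) = 116604 - (-2190 + 1038² + 1038³) = 116604 - (-2190 + 1077444 + 1118386872) = 116604 - 1*1119462126 = 116604 - 1119462126 = -1119345522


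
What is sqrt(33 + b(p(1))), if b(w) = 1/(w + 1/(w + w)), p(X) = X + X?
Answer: sqrt(301)/3 ≈ 5.7831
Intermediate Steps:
p(X) = 2*X
b(w) = 1/(w + 1/(2*w))
sqrt(33 + b(p(1))) = sqrt(33 + 2*(2*1)/(1 + 2*(2*1)**2)) = sqrt(33 + 2*2/(1 + 2*2**2)) = sqrt(33 + 2*2/(1 + 2*4)) = sqrt(33 + 2*2/(1 + 8)) = sqrt(33 + 2*2/9) = sqrt(33 + 2*2*(1/9)) = sqrt(33 + 4/9) = sqrt(301/9) = sqrt(301)/3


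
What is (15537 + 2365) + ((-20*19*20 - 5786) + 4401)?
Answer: 8917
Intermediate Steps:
(15537 + 2365) + ((-20*19*20 - 5786) + 4401) = 17902 + ((-380*20 - 5786) + 4401) = 17902 + ((-7600 - 5786) + 4401) = 17902 + (-13386 + 4401) = 17902 - 8985 = 8917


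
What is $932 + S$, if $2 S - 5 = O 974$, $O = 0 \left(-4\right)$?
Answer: $\frac{1869}{2} \approx 934.5$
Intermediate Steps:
$O = 0$
$S = \frac{5}{2}$ ($S = \frac{5}{2} + \frac{0 \cdot 974}{2} = \frac{5}{2} + \frac{1}{2} \cdot 0 = \frac{5}{2} + 0 = \frac{5}{2} \approx 2.5$)
$932 + S = 932 + \frac{5}{2} = \frac{1869}{2}$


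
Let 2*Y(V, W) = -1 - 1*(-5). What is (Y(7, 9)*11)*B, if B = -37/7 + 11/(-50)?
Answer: -21197/175 ≈ -121.13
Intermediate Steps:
Y(V, W) = 2 (Y(V, W) = (-1 - 1*(-5))/2 = (-1 + 5)/2 = (½)*4 = 2)
B = -1927/350 (B = -37*⅐ + 11*(-1/50) = -37/7 - 11/50 = -1927/350 ≈ -5.5057)
(Y(7, 9)*11)*B = (2*11)*(-1927/350) = 22*(-1927/350) = -21197/175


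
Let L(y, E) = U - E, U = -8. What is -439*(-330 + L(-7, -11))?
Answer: 143553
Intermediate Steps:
L(y, E) = -8 - E
-439*(-330 + L(-7, -11)) = -439*(-330 + (-8 - 1*(-11))) = -439*(-330 + (-8 + 11)) = -439*(-330 + 3) = -439*(-327) = 143553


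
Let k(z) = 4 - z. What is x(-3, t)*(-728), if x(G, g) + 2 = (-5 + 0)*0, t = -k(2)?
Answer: 1456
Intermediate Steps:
t = -2 (t = -(4 - 1*2) = -(4 - 2) = -1*2 = -2)
x(G, g) = -2 (x(G, g) = -2 + (-5 + 0)*0 = -2 - 5*0 = -2 + 0 = -2)
x(-3, t)*(-728) = -2*(-728) = 1456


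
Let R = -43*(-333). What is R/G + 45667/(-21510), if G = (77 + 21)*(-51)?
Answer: -44687113/8958915 ≈ -4.9880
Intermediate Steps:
G = -4998 (G = 98*(-51) = -4998)
R = 14319
R/G + 45667/(-21510) = 14319/(-4998) + 45667/(-21510) = 14319*(-1/4998) + 45667*(-1/21510) = -4773/1666 - 45667/21510 = -44687113/8958915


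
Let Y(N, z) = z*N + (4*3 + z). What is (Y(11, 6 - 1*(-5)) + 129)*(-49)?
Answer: -13377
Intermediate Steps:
Y(N, z) = 12 + z + N*z (Y(N, z) = N*z + (12 + z) = 12 + z + N*z)
(Y(11, 6 - 1*(-5)) + 129)*(-49) = ((12 + (6 - 1*(-5)) + 11*(6 - 1*(-5))) + 129)*(-49) = ((12 + (6 + 5) + 11*(6 + 5)) + 129)*(-49) = ((12 + 11 + 11*11) + 129)*(-49) = ((12 + 11 + 121) + 129)*(-49) = (144 + 129)*(-49) = 273*(-49) = -13377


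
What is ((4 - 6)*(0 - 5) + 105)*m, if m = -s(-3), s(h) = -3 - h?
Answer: 0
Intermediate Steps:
m = 0 (m = -(-3 - 1*(-3)) = -(-3 + 3) = -1*0 = 0)
((4 - 6)*(0 - 5) + 105)*m = ((4 - 6)*(0 - 5) + 105)*0 = (-2*(-5) + 105)*0 = (10 + 105)*0 = 115*0 = 0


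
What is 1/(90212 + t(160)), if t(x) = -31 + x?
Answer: 1/90341 ≈ 1.1069e-5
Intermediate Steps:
1/(90212 + t(160)) = 1/(90212 + (-31 + 160)) = 1/(90212 + 129) = 1/90341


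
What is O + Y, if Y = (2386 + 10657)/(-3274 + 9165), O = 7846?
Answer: 46233829/5891 ≈ 7848.2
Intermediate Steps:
Y = 13043/5891 ≈ 2.2141
O + Y = 7846 + 13043/5891 = 46233829/5891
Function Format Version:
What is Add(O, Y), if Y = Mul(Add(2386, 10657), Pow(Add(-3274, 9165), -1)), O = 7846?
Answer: Rational(46233829, 5891) ≈ 7848.2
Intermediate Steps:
Y = Rational(13043, 5891) (Y = Mul(13043, Pow(5891, -1)) = Mul(13043, Rational(1, 5891)) = Rational(13043, 5891) ≈ 2.2141)
Add(O, Y) = Add(7846, Rational(13043, 5891)) = Rational(46233829, 5891)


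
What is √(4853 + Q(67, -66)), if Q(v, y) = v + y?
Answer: √4854 ≈ 69.671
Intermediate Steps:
√(4853 + Q(67, -66)) = √(4853 + (67 - 66)) = √(4853 + 1) = √4854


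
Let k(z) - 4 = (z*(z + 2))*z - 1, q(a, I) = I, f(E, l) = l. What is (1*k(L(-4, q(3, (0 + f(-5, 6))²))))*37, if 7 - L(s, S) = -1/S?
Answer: 774887041/46656 ≈ 16609.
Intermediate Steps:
L(s, S) = 7 + 1/S (L(s, S) = 7 - (-1)/S = 7 + 1/S)
k(z) = 3 + z²*(2 + z) (k(z) = 4 + ((z*(z + 2))*z - 1) = 4 + ((z*(2 + z))*z - 1) = 4 + (z²*(2 + z) - 1) = 4 + (-1 + z²*(2 + z)) = 3 + z²*(2 + z))
(1*k(L(-4, q(3, (0 + f(-5, 6))²))))*37 = (1*(3 + (7 + 1/((0 + 6)²))³ + 2*(7 + 1/((0 + 6)²))²))*37 = (1*(3 + (7 + 1/(6²))³ + 2*(7 + 1/(6²))²))*37 = (1*(3 + (7 + 1/36)³ + 2*(7 + 1/36)²))*37 = (1*(3 + (253/36)³ + 2*(253/36)²))*37 = (1*(3 + 16194277/46656 + 2*(64009/1296)))*37 = (1*(3 + 16194277/46656 + 64009/648))*37 = (1*(20942893/46656))*37 = (20942893/46656)*37 = 774887041/46656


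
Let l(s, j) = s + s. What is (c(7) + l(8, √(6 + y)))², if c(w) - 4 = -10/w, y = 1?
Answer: 16900/49 ≈ 344.90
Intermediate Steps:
c(w) = 4 - 10/w
l(s, j) = 2*s
(c(7) + l(8, √(6 + y)))² = ((4 - 10/7) + 2*8)² = ((4 - 10*⅐) + 16)² = ((4 - 10/7) + 16)² = (18/7 + 16)² = (130/7)² = 16900/49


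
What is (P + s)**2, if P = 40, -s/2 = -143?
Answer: 106276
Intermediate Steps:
s = 286 (s = -2*(-143) = 286)
(P + s)**2 = (40 + 286)**2 = 326**2 = 106276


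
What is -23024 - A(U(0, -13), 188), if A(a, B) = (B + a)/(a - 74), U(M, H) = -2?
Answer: -874819/38 ≈ -23022.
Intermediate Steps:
A(a, B) = (B + a)/(-74 + a)
-23024 - A(U(0, -13), 188) = -23024 - (188 - 2)/(-74 - 2) = -23024 - 186/(-76) = -23024 - (-1)*186/76 = -23024 - 1*(-93/38) = -23024 + 93/38 = -874819/38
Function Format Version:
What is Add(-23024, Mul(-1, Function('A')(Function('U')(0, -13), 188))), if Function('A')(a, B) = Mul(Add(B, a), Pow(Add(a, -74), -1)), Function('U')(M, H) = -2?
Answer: Rational(-874819, 38) ≈ -23022.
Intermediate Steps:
Function('A')(a, B) = Mul(Pow(Add(-74, a), -1), Add(B, a)) (Function('A')(a, B) = Mul(Add(B, a), Pow(Add(-74, a), -1)) = Mul(Pow(Add(-74, a), -1), Add(B, a)))
Add(-23024, Mul(-1, Function('A')(Function('U')(0, -13), 188))) = Add(-23024, Mul(-1, Mul(Pow(Add(-74, -2), -1), Add(188, -2)))) = Add(-23024, Mul(-1, Mul(Pow(-76, -1), 186))) = Add(-23024, Mul(-1, Mul(Rational(-1, 76), 186))) = Add(-23024, Mul(-1, Rational(-93, 38))) = Add(-23024, Rational(93, 38)) = Rational(-874819, 38)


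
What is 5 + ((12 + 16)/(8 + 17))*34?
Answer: 1077/25 ≈ 43.080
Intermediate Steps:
5 + ((12 + 16)/(8 + 17))*34 = 5 + (28/25)*34 = 5 + 952/25 = 1077/25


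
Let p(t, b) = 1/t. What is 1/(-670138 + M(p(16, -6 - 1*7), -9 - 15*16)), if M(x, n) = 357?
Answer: -1/669781 ≈ -1.4930e-6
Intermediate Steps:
1/(-670138 + M(p(16, -6 - 1*7), -9 - 15*16)) = 1/(-670138 + 357) = 1/(-669781) = -1/669781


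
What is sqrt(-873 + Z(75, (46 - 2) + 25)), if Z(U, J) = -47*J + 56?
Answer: 2*I*sqrt(1015) ≈ 63.718*I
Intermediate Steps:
Z(U, J) = 56 - 47*J
sqrt(-873 + Z(75, (46 - 2) + 25)) = sqrt(-873 + (56 - 47*((46 - 2) + 25))) = sqrt(-873 + (56 - 47*(44 + 25))) = sqrt(-873 + (56 - 47*69)) = sqrt(-873 + (56 - 3243)) = sqrt(-873 - 3187) = sqrt(-4060) = 2*I*sqrt(1015)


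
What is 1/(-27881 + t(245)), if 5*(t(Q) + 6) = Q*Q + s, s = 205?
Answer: -1/15841 ≈ -6.3127e-5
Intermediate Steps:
t(Q) = 35 + Q**2/5 (t(Q) = -6 + (Q*Q + 205)/5 = -6 + (Q**2 + 205)/5 = -6 + (205 + Q**2)/5 = -6 + (41 + Q**2/5) = 35 + Q**2/5)
1/(-27881 + t(245)) = 1/(-27881 + (35 + (1/5)*245**2)) = 1/(-27881 + (35 + (1/5)*60025)) = 1/(-27881 + (35 + 12005)) = 1/(-27881 + 12040) = 1/(-15841) = -1/15841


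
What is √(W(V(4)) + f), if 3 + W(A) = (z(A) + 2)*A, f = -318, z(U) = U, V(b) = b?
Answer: 3*I*√33 ≈ 17.234*I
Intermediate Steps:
W(A) = -3 + A*(2 + A) (W(A) = -3 + (A + 2)*A = -3 + (2 + A)*A = -3 + A*(2 + A))
√(W(V(4)) + f) = √((-3 + 4² + 2*4) - 318) = √((-3 + 16 + 8) - 318) = √(21 - 318) = √(-297) = 3*I*√33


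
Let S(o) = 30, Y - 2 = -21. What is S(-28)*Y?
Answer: -570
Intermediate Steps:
Y = -19 (Y = 2 - 21 = -19)
S(-28)*Y = 30*(-19) = -570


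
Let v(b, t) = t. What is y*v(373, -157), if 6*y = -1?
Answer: 157/6 ≈ 26.167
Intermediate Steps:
y = -⅙ (y = (⅙)*(-1) = -⅙ ≈ -0.16667)
y*v(373, -157) = -⅙*(-157) = 157/6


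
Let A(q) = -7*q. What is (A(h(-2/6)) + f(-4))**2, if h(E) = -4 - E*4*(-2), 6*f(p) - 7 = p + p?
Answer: 8649/4 ≈ 2162.3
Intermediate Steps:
f(p) = 7/6 + p/3 (f(p) = 7/6 + (p + p)/6 = 7/6 + (2*p)/6 = 7/6 + p/3)
h(E) = -4 + 8*E (h(E) = -4 - 4*E*(-2) = -4 - (-8)*E = -4 + 8*E)
(A(h(-2/6)) + f(-4))**2 = (-7*(-4 + 8*(-2/6)) + (7/6 + (1/3)*(-4)))**2 = (-7*(-4 + 8*(-2*1/6)) + (7/6 - 4/3))**2 = (-7*(-4 + 8*(-1/3)) - 1/6)**2 = (-7*(-4 - 8/3) - 1/6)**2 = (-7*(-20/3) - 1/6)**2 = (140/3 - 1/6)**2 = (93/2)**2 = 8649/4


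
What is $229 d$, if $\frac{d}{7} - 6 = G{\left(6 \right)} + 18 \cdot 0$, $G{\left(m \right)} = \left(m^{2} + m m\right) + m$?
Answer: $134652$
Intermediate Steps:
$G{\left(m \right)} = m + 2 m^{2}$ ($G{\left(m \right)} = \left(m^{2} + m^{2}\right) + m = 2 m^{2} + m = m + 2 m^{2}$)
$d = 588$ ($d = 42 + 7 \left(6 \left(1 + 2 \cdot 6\right) + 18 \cdot 0\right) = 42 + 7 \left(6 \left(1 + 12\right) + 0\right) = 42 + 7 \left(6 \cdot 13 + 0\right) = 42 + 7 \left(78 + 0\right) = 42 + 7 \cdot 78 = 42 + 546 = 588$)
$229 d = 229 \cdot 588 = 134652$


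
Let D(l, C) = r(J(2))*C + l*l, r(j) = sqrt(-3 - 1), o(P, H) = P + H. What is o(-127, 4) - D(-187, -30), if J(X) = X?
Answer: -35092 + 60*I ≈ -35092.0 + 60.0*I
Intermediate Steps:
o(P, H) = H + P
r(j) = 2*I (r(j) = sqrt(-4) = 2*I)
D(l, C) = l**2 + 2*I*C (D(l, C) = (2*I)*C + l*l = 2*I*C + l**2 = l**2 + 2*I*C)
o(-127, 4) - D(-187, -30) = (4 - 127) - ((-187)**2 + 2*I*(-30)) = -123 - (34969 - 60*I) = -123 + (-34969 + 60*I) = -35092 + 60*I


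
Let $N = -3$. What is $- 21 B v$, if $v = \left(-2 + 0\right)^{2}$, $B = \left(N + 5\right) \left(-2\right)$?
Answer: $336$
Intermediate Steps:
$B = -4$ ($B = \left(-3 + 5\right) \left(-2\right) = 2 \left(-2\right) = -4$)
$v = 4$ ($v = \left(-2\right)^{2} = 4$)
$- 21 B v = \left(-21\right) \left(-4\right) 4 = 84 \cdot 4 = 336$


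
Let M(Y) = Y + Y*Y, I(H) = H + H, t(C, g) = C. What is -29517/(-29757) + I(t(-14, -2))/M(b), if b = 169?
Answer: 10861413/10960495 ≈ 0.99096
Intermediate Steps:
I(H) = 2*H
M(Y) = Y + Y**2
-29517/(-29757) + I(t(-14, -2))/M(b) = -29517/(-29757) + (2*(-14))/((169*(1 + 169))) = -29517*(-1/29757) - 28/(169*170) = 9839/9919 - 28/28730 = 9839/9919 - 28*1/28730 = 9839/9919 - 14/14365 = 10861413/10960495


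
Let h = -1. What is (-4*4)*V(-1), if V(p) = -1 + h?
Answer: 32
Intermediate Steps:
V(p) = -2 (V(p) = -1 - 1 = -2)
(-4*4)*V(-1) = -4*4*(-2) = -16*(-2) = 32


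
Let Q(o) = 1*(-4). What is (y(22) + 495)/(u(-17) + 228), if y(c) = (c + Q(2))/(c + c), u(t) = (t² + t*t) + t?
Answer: 3633/5786 ≈ 0.62790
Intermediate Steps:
Q(o) = -4
u(t) = t + 2*t² (u(t) = (t² + t²) + t = 2*t² + t = t + 2*t²)
y(c) = (-4 + c)/(2*c) (y(c) = (c - 4)/(c + c) = (-4 + c)/((2*c)) = (-4 + c)*(1/(2*c)) = (-4 + c)/(2*c))
(y(22) + 495)/(u(-17) + 228) = ((½)*(-4 + 22)/22 + 495)/(-17*(1 + 2*(-17)) + 228) = ((½)*(1/22)*18 + 495)/(-17*(1 - 34) + 228) = (9/22 + 495)/(-17*(-33) + 228) = 10899/(22*(561 + 228)) = (10899/22)/789 = (10899/22)*(1/789) = 3633/5786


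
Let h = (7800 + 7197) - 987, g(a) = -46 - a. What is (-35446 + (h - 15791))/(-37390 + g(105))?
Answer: 37227/37541 ≈ 0.99164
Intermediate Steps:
h = 14010 (h = 14997 - 987 = 14010)
(-35446 + (h - 15791))/(-37390 + g(105)) = (-35446 + (14010 - 15791))/(-37390 + (-46 - 1*105)) = (-35446 - 1781)/(-37390 + (-46 - 105)) = -37227/(-37390 - 151) = -37227/(-37541) = -37227*(-1/37541) = 37227/37541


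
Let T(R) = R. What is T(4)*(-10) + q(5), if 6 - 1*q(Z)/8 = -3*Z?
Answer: 128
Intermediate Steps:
q(Z) = 48 + 24*Z (q(Z) = 48 - (-24)*Z = 48 + 24*Z)
T(4)*(-10) + q(5) = 4*(-10) + (48 + 24*5) = -40 + (48 + 120) = -40 + 168 = 128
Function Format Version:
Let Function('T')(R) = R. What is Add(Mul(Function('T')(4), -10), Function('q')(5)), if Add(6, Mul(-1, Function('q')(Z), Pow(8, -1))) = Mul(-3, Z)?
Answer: 128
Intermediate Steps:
Function('q')(Z) = Add(48, Mul(24, Z)) (Function('q')(Z) = Add(48, Mul(-8, Mul(-3, Z))) = Add(48, Mul(24, Z)))
Add(Mul(Function('T')(4), -10), Function('q')(5)) = Add(Mul(4, -10), Add(48, Mul(24, 5))) = Add(-40, Add(48, 120)) = Add(-40, 168) = 128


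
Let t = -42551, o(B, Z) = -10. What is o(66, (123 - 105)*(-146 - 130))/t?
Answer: 10/42551 ≈ 0.00023501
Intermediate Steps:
o(66, (123 - 105)*(-146 - 130))/t = -10/(-42551) = -10*(-1/42551) = 10/42551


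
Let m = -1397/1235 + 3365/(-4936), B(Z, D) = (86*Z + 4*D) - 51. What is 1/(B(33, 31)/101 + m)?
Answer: 615691960/16629151493 ≈ 0.037025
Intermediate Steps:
B(Z, D) = -51 + 4*D + 86*Z (B(Z, D) = (4*D + 86*Z) - 51 = -51 + 4*D + 86*Z)
m = -11051367/6095960 (m = -1397*1/1235 + 3365*(-1/4936) = -1397/1235 - 3365/4936 = -11051367/6095960 ≈ -1.8129)
1/(B(33, 31)/101 + m) = 1/((-51 + 4*31 + 86*33)/101 - 11051367/6095960) = 1/((-51 + 124 + 2838)*(1/101) - 11051367/6095960) = 1/(2911*(1/101) - 11051367/6095960) = 1/(2911/101 - 11051367/6095960) = 1/(16629151493/615691960) = 615691960/16629151493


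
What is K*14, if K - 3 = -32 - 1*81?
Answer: -1540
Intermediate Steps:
K = -110 (K = 3 + (-32 - 1*81) = 3 + (-32 - 81) = 3 - 113 = -110)
K*14 = -110*14 = -1540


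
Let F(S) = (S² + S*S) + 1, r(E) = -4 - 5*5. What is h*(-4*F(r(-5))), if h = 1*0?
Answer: 0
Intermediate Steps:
r(E) = -29 (r(E) = -4 - 25 = -29)
F(S) = 1 + 2*S² (F(S) = (S² + S²) + 1 = 2*S² + 1 = 1 + 2*S²)
h = 0
h*(-4*F(r(-5))) = 0*(-4*(1 + 2*(-29)²)) = 0*(-4*(1 + 2*841)) = 0*(-4*(1 + 1682)) = 0*(-4*1683) = 0*(-6732) = 0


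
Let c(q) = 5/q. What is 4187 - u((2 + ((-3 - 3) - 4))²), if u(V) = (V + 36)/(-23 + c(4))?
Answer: 364669/87 ≈ 4191.6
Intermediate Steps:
u(V) = -48/29 - 4*V/87 (u(V) = (V + 36)/(-23 + 5/4) = (36 + V)/(-23 + 5*(¼)) = (36 + V)/(-23 + 5/4) = (36 + V)/(-87/4) = (36 + V)*(-4/87) = -48/29 - 4*V/87)
4187 - u((2 + ((-3 - 3) - 4))²) = 4187 - (-48/29 - 4*(2 + ((-3 - 3) - 4))²/87) = 4187 - (-48/29 - 4*(2 + (-6 - 4))²/87) = 4187 - (-48/29 - 4*(2 - 10)²/87) = 4187 - (-48/29 - 4/87*(-8)²) = 4187 - (-48/29 - 4/87*64) = 4187 - (-48/29 - 256/87) = 4187 - 1*(-400/87) = 4187 + 400/87 = 364669/87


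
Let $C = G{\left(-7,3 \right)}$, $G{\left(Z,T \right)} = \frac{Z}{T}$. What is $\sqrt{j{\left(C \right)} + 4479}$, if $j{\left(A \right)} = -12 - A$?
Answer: $\frac{4 \sqrt{2514}}{3} \approx 66.853$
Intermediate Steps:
$C = - \frac{7}{3} \approx -2.3333$
$\sqrt{j{\left(C \right)} + 4479} = \sqrt{\left(-12 - - \frac{7}{3}\right) + 4479} = \sqrt{\left(-12 + \frac{7}{3}\right) + 4479} = \sqrt{- \frac{29}{3} + 4479} = \sqrt{\frac{13408}{3}} = \frac{4 \sqrt{2514}}{3}$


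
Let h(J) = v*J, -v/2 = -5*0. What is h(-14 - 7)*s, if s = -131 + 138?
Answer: 0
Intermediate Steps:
v = 0 (v = -(-10)*0 = -2*0 = 0)
h(J) = 0 (h(J) = 0*J = 0)
s = 7
h(-14 - 7)*s = 0*7 = 0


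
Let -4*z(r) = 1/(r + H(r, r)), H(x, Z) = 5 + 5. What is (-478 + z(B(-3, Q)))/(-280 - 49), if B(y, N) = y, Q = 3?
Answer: 13385/9212 ≈ 1.4530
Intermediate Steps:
H(x, Z) = 10
z(r) = -1/(4*(10 + r)) (z(r) = -1/(4*(r + 10)) = -1/(4*(10 + r)))
(-478 + z(B(-3, Q)))/(-280 - 49) = (-478 - 1/(40 + 4*(-3)))/(-280 - 49) = (-478 - 1/(40 - 12))/(-329) = (-478 - 1/28)*(-1/329) = -13385/28*(-1/329) = 13385/9212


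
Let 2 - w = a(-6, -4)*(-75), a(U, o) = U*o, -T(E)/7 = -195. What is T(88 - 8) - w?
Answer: -437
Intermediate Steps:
T(E) = 1365 (T(E) = -7*(-195) = 1365)
w = 1802 (w = 2 - (-6*(-4))*(-75) = 2 - 24*(-75) = 2 - 1*(-1800) = 2 + 1800 = 1802)
T(88 - 8) - w = 1365 - 1*1802 = 1365 - 1802 = -437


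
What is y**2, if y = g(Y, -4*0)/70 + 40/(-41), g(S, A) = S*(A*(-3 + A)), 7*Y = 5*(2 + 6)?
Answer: 1600/1681 ≈ 0.95181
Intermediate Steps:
Y = 40/7 (Y = (5*(2 + 6))/7 = (5*8)/7 = (1/7)*40 = 40/7 ≈ 5.7143)
g(S, A) = A*S*(-3 + A)
y = -40/41 (y = (-4*0*(40/7)*(-3 - 4*0))/70 + 40/(-41) = (0*(40/7)*(-3 + 0))*(1/70) + 40*(-1/41) = (0*(40/7)*(-3))*(1/70) - 40/41 = 0*(1/70) - 40/41 = 0 - 40/41 = -40/41 ≈ -0.97561)
y**2 = (-40/41)**2 = 1600/1681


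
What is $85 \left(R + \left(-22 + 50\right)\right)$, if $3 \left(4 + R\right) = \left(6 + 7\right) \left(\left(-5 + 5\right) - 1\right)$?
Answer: $\frac{5015}{3} \approx 1671.7$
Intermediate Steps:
$R = - \frac{25}{3}$ ($R = -4 + \frac{\left(6 + 7\right) \left(\left(-5 + 5\right) - 1\right)}{3} = -4 + \frac{13 \left(0 - 1\right)}{3} = -4 + \frac{13 \left(-1\right)}{3} = -4 + \frac{1}{3} \left(-13\right) = -4 - \frac{13}{3} = - \frac{25}{3} \approx -8.3333$)
$85 \left(R + \left(-22 + 50\right)\right) = 85 \left(- \frac{25}{3} + \left(-22 + 50\right)\right) = 85 \left(- \frac{25}{3} + 28\right) = 85 \cdot \frac{59}{3} = \frac{5015}{3}$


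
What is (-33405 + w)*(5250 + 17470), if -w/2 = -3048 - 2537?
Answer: -505179200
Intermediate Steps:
w = 11170 (w = -2*(-3048 - 2537) = -2*(-5585) = 11170)
(-33405 + w)*(5250 + 17470) = (-33405 + 11170)*(5250 + 17470) = -22235*22720 = -505179200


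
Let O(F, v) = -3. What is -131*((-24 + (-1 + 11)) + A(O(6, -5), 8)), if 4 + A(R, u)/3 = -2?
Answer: 4192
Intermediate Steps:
A(R, u) = -18 (A(R, u) = -12 + 3*(-2) = -12 - 6 = -18)
-131*((-24 + (-1 + 11)) + A(O(6, -5), 8)) = -131*((-24 + (-1 + 11)) - 18) = -131*((-24 + 10) - 18) = -131*(-14 - 18) = -131*(-32) = 4192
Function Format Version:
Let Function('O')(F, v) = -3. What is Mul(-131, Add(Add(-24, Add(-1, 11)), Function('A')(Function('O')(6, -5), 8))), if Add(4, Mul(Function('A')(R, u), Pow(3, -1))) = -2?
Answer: 4192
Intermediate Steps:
Function('A')(R, u) = -18 (Function('A')(R, u) = Add(-12, Mul(3, -2)) = Add(-12, -6) = -18)
Mul(-131, Add(Add(-24, Add(-1, 11)), Function('A')(Function('O')(6, -5), 8))) = Mul(-131, Add(Add(-24, Add(-1, 11)), -18)) = Mul(-131, Add(Add(-24, 10), -18)) = Mul(-131, Add(-14, -18)) = Mul(-131, -32) = 4192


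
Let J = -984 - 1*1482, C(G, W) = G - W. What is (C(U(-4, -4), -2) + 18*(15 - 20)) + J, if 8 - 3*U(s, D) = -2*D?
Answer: -2554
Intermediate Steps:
U(s, D) = 8/3 + 2*D/3 (U(s, D) = 8/3 - (-2)*D/3 = 8/3 + 2*D/3)
J = -2466 (J = -984 - 1482 = -2466)
(C(U(-4, -4), -2) + 18*(15 - 20)) + J = (((8/3 + (⅔)*(-4)) - 1*(-2)) + 18*(15 - 20)) - 2466 = (((8/3 - 8/3) + 2) + 18*(-5)) - 2466 = ((0 + 2) - 90) - 2466 = (2 - 90) - 2466 = -88 - 2466 = -2554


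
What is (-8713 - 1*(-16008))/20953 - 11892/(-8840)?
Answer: 78415219/46306130 ≈ 1.6934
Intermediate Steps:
(-8713 - 1*(-16008))/20953 - 11892/(-8840) = (-8713 + 16008)*(1/20953) - 11892*(-1/8840) = 7295*(1/20953) + 2973/2210 = 7295/20953 + 2973/2210 = 78415219/46306130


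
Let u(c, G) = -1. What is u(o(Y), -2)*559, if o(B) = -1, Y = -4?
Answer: -559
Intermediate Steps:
u(o(Y), -2)*559 = -1*559 = -559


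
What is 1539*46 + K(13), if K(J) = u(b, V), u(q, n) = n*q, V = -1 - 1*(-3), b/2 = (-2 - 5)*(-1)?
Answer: 70822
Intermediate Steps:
b = 14 (b = 2*((-2 - 5)*(-1)) = 2*(-7*(-1)) = 2*7 = 14)
V = 2 (V = -1 + 3 = 2)
K(J) = 28 (K(J) = 2*14 = 28)
1539*46 + K(13) = 1539*46 + 28 = 70794 + 28 = 70822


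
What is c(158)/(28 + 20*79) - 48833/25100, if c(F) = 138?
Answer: -1563743/840850 ≈ -1.8597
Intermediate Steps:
c(158)/(28 + 20*79) - 48833/25100 = 138/(28 + 20*79) - 48833/25100 = 138/(28 + 1580) - 48833*1/25100 = 138/1608 - 48833/25100 = 138*(1/1608) - 48833/25100 = 23/268 - 48833/25100 = -1563743/840850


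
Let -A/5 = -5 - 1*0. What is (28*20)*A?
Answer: 14000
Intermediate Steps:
A = 25 (A = -5*(-5 - 1*0) = -5*(-5 + 0) = -5*(-5) = 25)
(28*20)*A = (28*20)*25 = 560*25 = 14000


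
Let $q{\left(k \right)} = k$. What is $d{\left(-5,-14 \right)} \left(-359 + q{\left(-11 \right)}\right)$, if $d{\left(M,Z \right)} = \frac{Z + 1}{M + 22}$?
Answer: $\frac{4810}{17} \approx 282.94$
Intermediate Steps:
$d{\left(M,Z \right)} = \frac{1 + Z}{22 + M}$
$d{\left(-5,-14 \right)} \left(-359 + q{\left(-11 \right)}\right) = \frac{1 - 14}{22 - 5} \left(-359 - 11\right) = \frac{1}{17} \left(-13\right) \left(-370\right) = \left(- \frac{13}{17}\right) \left(-370\right) = \frac{4810}{17}$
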